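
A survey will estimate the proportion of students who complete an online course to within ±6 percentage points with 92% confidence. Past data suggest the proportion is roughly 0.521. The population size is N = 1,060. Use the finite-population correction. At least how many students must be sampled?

178

For a proportion with margin E = 0.06 at 92% confidence, z = 1.751.
n = p̂(1−p̂)(z/E)² = 0.521 × 0.479 × (1.751/0.06)² = 212.54 — call this n₀.
Finite-population correction with N = 1,060: n = n₀ / (1 + (n₀−1)/N) = 212.54 / 1.2 = 177.12
Round up: n = 178.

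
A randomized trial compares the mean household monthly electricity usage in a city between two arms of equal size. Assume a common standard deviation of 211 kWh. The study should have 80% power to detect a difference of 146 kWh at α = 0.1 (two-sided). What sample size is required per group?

For two equal groups, n per group = 2·((z_{α/2} + z_β)·σ/δ)².
z_{α/2} = 1.645; z_β = 0.842 (power 80%).
n = 2 × (2.487 × 211 / 146)² = 2 × 12.92 = 25.84
Round up: n = 26 per group.

26 per group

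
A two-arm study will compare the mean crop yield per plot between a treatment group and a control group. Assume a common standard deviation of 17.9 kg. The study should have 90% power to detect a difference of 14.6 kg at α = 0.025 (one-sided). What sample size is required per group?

For two equal groups, n per group = 2·((z_α + z_β)·σ/δ)².
z_α = 1.960; z_β = 1.282 (power 90%).
n = 2 × (3.242 × 17.9 / 14.6)² = 2 × 15.80 = 31.60
Round up: n = 32 per group.

32 per group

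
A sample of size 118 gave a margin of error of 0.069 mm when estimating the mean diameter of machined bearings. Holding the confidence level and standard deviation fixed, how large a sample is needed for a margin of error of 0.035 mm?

459

Margin of error scales as 1/√n, so n₂ = n₁·(E₁/E₂)².
n₂ = 118 × (0.069/0.035)² = 118 × 3.887 = 458.67
Round up: n₂ = 459.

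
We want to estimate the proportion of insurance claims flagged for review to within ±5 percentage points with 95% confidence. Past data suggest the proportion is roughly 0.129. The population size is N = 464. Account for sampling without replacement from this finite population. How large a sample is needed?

n = 127

For a proportion with margin E = 0.05 at 95% confidence, z = 1.960.
n = p̂(1−p̂)(z/E)² = 0.129 × 0.871 × (1.960/0.05)² = 172.66 — call this n₀.
Finite-population correction with N = 464: n = n₀ / (1 + (n₀−1)/N) = 172.66 / 1.37 = 126.03
Round up: n = 127.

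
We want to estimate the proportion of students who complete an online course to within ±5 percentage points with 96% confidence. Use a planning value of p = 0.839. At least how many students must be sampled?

n = 228

For a proportion with margin E = 0.05 at 96% confidence, z = 2.054.
n = p̂(1−p̂)(z/E)² = 0.839 × 0.161 × (2.054/0.05)² = 227.95
Round up: n = 228.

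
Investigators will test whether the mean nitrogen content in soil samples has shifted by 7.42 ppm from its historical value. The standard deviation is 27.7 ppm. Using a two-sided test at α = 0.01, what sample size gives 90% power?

208

For a one-sample z-test, n = ((z_{α/2} + z_β)·σ/δ)².
z_{α/2} = 2.576 (two-sided α = 0.01); z_β = 1.282 (power 90% → β = 0.1).
n = (3.858 × 27.7 / 7.42)² = 207.43
Round up: n = 208.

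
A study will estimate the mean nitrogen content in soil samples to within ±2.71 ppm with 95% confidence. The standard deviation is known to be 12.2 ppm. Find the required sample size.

78

For a mean, the margin of error is E = z·σ/√n, so n = (zσ/E)².
At 95% confidence, z = 1.960.
n = (1.960 × 12.2 / 2.71)² = 77.86
Round up: n = 78.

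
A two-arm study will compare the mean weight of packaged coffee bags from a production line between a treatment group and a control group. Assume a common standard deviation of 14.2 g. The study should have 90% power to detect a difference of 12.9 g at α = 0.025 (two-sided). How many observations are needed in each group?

31 per group

For two equal groups, n per group = 2·((z_{α/2} + z_β)·σ/δ)².
z_{α/2} = 2.241; z_β = 1.282 (power 90%).
n = 2 × (3.523 × 14.2 / 12.9)² = 2 × 15.04 = 30.08
Round up: n = 31 per group.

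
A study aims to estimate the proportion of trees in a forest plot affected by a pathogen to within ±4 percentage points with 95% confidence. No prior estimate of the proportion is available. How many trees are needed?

For a proportion with margin E = 0.04 at 95% confidence, z = 1.960.
With no prior estimate, use p = 0.5, which maximizes p(1−p) at 0.25.
n = 0.25 × (z/E)² = 0.25 × (1.960/0.04)² = 600.25
Round up: n = 601.

n = 601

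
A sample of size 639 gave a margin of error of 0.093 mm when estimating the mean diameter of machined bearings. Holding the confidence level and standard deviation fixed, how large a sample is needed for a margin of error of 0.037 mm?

4038

Margin of error scales as 1/√n, so n₂ = n₁·(E₁/E₂)².
n₂ = 639 × (0.093/0.037)² = 639 × 6.318 = 4037.20
Round up: n₂ = 4038.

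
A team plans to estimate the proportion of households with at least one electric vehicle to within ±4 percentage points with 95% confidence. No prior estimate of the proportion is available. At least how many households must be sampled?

601

For a proportion with margin E = 0.04 at 95% confidence, z = 1.960.
With no prior estimate, use p = 0.5, which maximizes p(1−p) at 0.25.
n = 0.25 × (z/E)² = 0.25 × (1.960/0.04)² = 600.25
Round up: n = 601.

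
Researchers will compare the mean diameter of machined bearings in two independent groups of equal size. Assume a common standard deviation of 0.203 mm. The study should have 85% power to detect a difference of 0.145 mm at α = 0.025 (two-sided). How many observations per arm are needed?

43 per group

For two equal groups, n per group = 2·((z_{α/2} + z_β)·σ/δ)².
z_{α/2} = 2.241; z_β = 1.036 (power 85%).
n = 2 × (3.277 × 0.203 / 0.145)² = 2 × 21.05 = 42.10
Round up: n = 43 per group.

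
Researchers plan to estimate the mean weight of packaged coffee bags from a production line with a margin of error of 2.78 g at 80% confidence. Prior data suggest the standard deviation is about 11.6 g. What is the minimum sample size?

29

For a mean, the margin of error is E = z·σ/√n, so n = (zσ/E)².
At 80% confidence, z = 1.282.
n = (1.282 × 11.6 / 2.78)² = 28.62
Round up: n = 29.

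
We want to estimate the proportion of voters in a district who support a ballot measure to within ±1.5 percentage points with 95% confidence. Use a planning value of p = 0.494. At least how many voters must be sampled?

4268

For a proportion with margin E = 0.015 at 95% confidence, z = 1.960.
n = p̂(1−p̂)(z/E)² = 0.494 × 0.506 × (1.960/0.015)² = 4267.83
Round up: n = 4268.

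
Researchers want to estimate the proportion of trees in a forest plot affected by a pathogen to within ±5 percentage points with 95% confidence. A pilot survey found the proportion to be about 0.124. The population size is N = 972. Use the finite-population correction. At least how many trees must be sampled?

143

For a proportion with margin E = 0.05 at 95% confidence, z = 1.960.
n = p̂(1−p̂)(z/E)² = 0.124 × 0.876 × (1.960/0.05)² = 166.92 — call this n₀.
Finite-population correction with N = 972: n = n₀ / (1 + (n₀−1)/N) = 166.92 / 1.171 = 142.54
Round up: n = 143.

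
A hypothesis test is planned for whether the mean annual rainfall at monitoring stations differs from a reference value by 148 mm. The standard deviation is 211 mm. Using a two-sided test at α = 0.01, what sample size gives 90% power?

n = 31

For a one-sample z-test, n = ((z_{α/2} + z_β)·σ/δ)².
z_{α/2} = 2.576 (two-sided α = 0.01); z_β = 1.282 (power 90% → β = 0.1).
n = (3.858 × 211 / 148)² = 30.25
Round up: n = 31.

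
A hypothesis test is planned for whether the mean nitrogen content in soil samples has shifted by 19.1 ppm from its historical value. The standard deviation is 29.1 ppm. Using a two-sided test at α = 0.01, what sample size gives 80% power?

n = 28

For a one-sample z-test, n = ((z_{α/2} + z_β)·σ/δ)².
z_{α/2} = 2.576 (two-sided α = 0.01); z_β = 0.842 (power 80% → β = 0.2).
n = (3.418 × 29.1 / 19.1)² = 27.12
Round up: n = 28.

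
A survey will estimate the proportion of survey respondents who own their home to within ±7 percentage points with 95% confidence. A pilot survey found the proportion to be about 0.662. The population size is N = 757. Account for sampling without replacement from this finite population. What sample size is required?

For a proportion with margin E = 0.07 at 95% confidence, z = 1.960.
n = p̂(1−p̂)(z/E)² = 0.662 × 0.338 × (1.960/0.07)² = 175.42 — call this n₀.
Finite-population correction with N = 757: n = n₀ / (1 + (n₀−1)/N) = 175.42 / 1.23 = 142.62
Round up: n = 143.

143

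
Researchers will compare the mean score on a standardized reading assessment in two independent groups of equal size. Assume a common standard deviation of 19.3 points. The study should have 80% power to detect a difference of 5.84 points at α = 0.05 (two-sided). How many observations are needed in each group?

172 per group

For two equal groups, n per group = 2·((z_{α/2} + z_β)·σ/δ)².
z_{α/2} = 1.960; z_β = 0.842 (power 80%).
n = 2 × (2.802 × 19.3 / 5.84)² = 2 × 85.75 = 171.50
Round up: n = 172 per group.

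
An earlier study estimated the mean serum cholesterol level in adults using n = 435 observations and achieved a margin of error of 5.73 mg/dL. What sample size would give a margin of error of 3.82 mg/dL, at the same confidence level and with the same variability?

Margin of error scales as 1/√n, so n₂ = n₁·(E₁/E₂)².
n₂ = 435 × (5.73/3.82)² = 435 × 2.25 = 978.75
Round up: n₂ = 979.

979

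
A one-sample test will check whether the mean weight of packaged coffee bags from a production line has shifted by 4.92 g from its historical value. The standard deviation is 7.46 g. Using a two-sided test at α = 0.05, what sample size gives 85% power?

n = 21

For a one-sample z-test, n = ((z_{α/2} + z_β)·σ/δ)².
z_{α/2} = 1.960 (two-sided α = 0.05); z_β = 1.036 (power 85% → β = 0.15).
n = (2.996 × 7.46 / 4.92)² = 20.64
Round up: n = 21.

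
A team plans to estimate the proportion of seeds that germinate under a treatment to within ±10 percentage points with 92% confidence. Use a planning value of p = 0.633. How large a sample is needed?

72

For a proportion with margin E = 0.1 at 92% confidence, z = 1.751.
n = p̂(1−p̂)(z/E)² = 0.633 × 0.367 × (1.751/0.1)² = 71.23
Round up: n = 72.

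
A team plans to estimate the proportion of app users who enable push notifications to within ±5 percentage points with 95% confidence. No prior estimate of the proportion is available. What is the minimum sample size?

For a proportion with margin E = 0.05 at 95% confidence, z = 1.960.
With no prior estimate, use p = 0.5, which maximizes p(1−p) at 0.25.
n = 0.25 × (z/E)² = 0.25 × (1.960/0.05)² = 384.16
Round up: n = 385.

385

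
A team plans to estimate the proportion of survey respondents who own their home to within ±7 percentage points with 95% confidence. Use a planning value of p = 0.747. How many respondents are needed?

149

For a proportion with margin E = 0.07 at 95% confidence, z = 1.960.
n = p̂(1−p̂)(z/E)² = 0.747 × 0.253 × (1.960/0.07)² = 148.17
Round up: n = 149.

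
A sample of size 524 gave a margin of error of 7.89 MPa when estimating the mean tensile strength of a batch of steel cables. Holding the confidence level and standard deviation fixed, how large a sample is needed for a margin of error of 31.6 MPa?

Margin of error scales as 1/√n, so n₂ = n₁·(E₁/E₂)².
n₂ = 524 × (7.89/31.6)² = 524 × 0.06234 = 32.67
Round up: n₂ = 33.

33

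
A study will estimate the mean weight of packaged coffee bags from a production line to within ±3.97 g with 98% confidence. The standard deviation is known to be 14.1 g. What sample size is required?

n = 69

For a mean, the margin of error is E = z·σ/√n, so n = (zσ/E)².
At 98% confidence, z = 2.326.
n = (2.326 × 14.1 / 3.97)² = 68.25
Round up: n = 69.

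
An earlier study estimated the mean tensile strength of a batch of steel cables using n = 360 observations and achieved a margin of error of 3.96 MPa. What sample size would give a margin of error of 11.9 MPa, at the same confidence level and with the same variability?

Margin of error scales as 1/√n, so n₂ = n₁·(E₁/E₂)².
n₂ = 360 × (3.96/11.9)² = 360 × 0.1107 = 39.85
Round up: n₂ = 40.

n = 40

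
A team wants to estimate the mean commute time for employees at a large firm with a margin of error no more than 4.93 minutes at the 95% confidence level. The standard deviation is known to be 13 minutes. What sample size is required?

27

For a mean, the margin of error is E = z·σ/√n, so n = (zσ/E)².
At 95% confidence, z = 1.960.
n = (1.960 × 13 / 4.93)² = 26.71
Round up: n = 27.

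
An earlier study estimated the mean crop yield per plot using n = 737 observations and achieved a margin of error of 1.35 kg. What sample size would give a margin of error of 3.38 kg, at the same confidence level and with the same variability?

Margin of error scales as 1/√n, so n₂ = n₁·(E₁/E₂)².
n₂ = 737 × (1.35/3.38)² = 737 × 0.1595 = 117.55
Round up: n₂ = 118.

118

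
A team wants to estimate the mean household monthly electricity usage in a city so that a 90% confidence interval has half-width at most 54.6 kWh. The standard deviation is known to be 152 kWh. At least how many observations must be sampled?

For a mean, the margin of error is E = z·σ/√n, so n = (zσ/E)².
At 90% confidence, z = 1.645.
n = (1.645 × 152 / 54.6)² = 20.97
Round up: n = 21.

n = 21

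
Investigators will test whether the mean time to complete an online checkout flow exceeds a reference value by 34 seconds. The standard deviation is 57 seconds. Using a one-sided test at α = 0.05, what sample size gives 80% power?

For a one-sample z-test, n = ((z_α + z_β)·σ/δ)².
z_α = 1.645 (one-sided α = 0.05); z_β = 0.842 (power 80% → β = 0.2).
n = (2.487 × 57 / 34)² = 17.38
Round up: n = 18.

18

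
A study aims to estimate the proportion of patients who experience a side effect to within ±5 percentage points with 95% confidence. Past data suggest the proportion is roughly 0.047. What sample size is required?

For a proportion with margin E = 0.05 at 95% confidence, z = 1.960.
n = p̂(1−p̂)(z/E)² = 0.047 × 0.953 × (1.960/0.05)² = 68.83
Round up: n = 69.

n = 69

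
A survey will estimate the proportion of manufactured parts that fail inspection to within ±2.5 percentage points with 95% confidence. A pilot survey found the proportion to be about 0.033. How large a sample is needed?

197

For a proportion with margin E = 0.025 at 95% confidence, z = 1.960.
n = p̂(1−p̂)(z/E)² = 0.033 × 0.967 × (1.960/0.025)² = 196.14
Round up: n = 197.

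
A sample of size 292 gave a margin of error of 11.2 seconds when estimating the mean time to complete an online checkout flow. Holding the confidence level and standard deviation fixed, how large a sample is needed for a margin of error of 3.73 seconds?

Margin of error scales as 1/√n, so n₂ = n₁·(E₁/E₂)².
n₂ = 292 × (11.2/3.73)² = 292 × 9.016 = 2632.67
Round up: n₂ = 2633.

n = 2633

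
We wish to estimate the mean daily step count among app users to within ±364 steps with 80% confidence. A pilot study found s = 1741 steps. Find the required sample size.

For a mean, the margin of error is E = z·σ/√n, so n = (zσ/E)².
At 80% confidence, z = 1.282.
n = (1.282 × 1741 / 364)² = 37.60
Round up: n = 38.

n = 38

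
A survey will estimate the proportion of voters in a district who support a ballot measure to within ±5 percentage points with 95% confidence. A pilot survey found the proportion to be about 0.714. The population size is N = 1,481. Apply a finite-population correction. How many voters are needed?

For a proportion with margin E = 0.05 at 95% confidence, z = 1.960.
n = p̂(1−p̂)(z/E)² = 0.714 × 0.286 × (1.960/0.05)² = 313.79 — call this n₀.
Finite-population correction with N = 1,481: n = n₀ / (1 + (n₀−1)/N) = 313.79 / 1.211 = 259.12
Round up: n = 260.

260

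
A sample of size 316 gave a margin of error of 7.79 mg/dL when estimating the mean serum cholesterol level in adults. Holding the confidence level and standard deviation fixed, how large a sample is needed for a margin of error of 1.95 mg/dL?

5044

Margin of error scales as 1/√n, so n₂ = n₁·(E₁/E₂)².
n₂ = 316 × (7.79/1.95)² = 316 × 15.96 = 5043.36
Round up: n₂ = 5044.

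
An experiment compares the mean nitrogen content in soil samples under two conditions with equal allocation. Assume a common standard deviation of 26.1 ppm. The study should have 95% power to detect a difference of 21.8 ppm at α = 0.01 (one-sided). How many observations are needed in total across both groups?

92 total

For two equal groups, n per group = 2·((z_α + z_β)·σ/δ)².
z_α = 2.326; z_β = 1.645 (power 95%).
n = 2 × (3.971 × 26.1 / 21.8)² = 2 × 22.60 = 45.20
Round up: n = 46 per group.
Total across both groups: 2 × 46 = 92.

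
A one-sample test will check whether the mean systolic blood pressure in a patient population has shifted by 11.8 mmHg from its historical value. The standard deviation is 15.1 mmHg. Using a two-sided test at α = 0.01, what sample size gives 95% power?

For a one-sample z-test, n = ((z_{α/2} + z_β)·σ/δ)².
z_{α/2} = 2.576 (two-sided α = 0.01); z_β = 1.645 (power 95% → β = 0.05).
n = (4.221 × 15.1 / 11.8)² = 29.18
Round up: n = 30.

30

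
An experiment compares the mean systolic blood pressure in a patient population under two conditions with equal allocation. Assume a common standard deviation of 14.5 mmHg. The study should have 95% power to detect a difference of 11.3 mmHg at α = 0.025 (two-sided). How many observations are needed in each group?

For two equal groups, n per group = 2·((z_{α/2} + z_β)·σ/δ)².
z_{α/2} = 2.241; z_β = 1.645 (power 95%).
n = 2 × (3.886 × 14.5 / 11.3)² = 2 × 24.86 = 49.72
Round up: n = 50 per group.

50 per group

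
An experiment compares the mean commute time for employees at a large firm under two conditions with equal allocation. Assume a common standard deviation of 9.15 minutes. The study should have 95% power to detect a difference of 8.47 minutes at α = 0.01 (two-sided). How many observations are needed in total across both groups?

For two equal groups, n per group = 2·((z_{α/2} + z_β)·σ/δ)².
z_{α/2} = 2.576; z_β = 1.645 (power 95%).
n = 2 × (4.221 × 9.15 / 8.47)² = 2 × 20.79 = 41.58
Round up: n = 42 per group.
Total across both groups: 2 × 42 = 84.

84 total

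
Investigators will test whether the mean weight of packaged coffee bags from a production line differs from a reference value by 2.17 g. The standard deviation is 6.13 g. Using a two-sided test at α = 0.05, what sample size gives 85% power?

72

For a one-sample z-test, n = ((z_{α/2} + z_β)·σ/δ)².
z_{α/2} = 1.960 (two-sided α = 0.05); z_β = 1.036 (power 85% → β = 0.15).
n = (2.996 × 6.13 / 2.17)² = 71.63
Round up: n = 72.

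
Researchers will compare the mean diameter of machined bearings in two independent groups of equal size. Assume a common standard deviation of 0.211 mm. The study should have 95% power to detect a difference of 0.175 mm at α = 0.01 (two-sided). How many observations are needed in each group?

52 per group

For two equal groups, n per group = 2·((z_{α/2} + z_β)·σ/δ)².
z_{α/2} = 2.576; z_β = 1.645 (power 95%).
n = 2 × (4.221 × 0.211 / 0.175)² = 2 × 25.90 = 51.80
Round up: n = 52 per group.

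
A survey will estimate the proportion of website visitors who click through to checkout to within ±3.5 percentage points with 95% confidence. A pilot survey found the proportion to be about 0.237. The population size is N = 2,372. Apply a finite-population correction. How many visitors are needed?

n = 458

For a proportion with margin E = 0.035 at 95% confidence, z = 1.960.
n = p̂(1−p̂)(z/E)² = 0.237 × 0.763 × (1.960/0.035)² = 567.09 — call this n₀.
Finite-population correction with N = 2,372: n = n₀ / (1 + (n₀−1)/N) = 567.09 / 1.239 = 457.70
Round up: n = 458.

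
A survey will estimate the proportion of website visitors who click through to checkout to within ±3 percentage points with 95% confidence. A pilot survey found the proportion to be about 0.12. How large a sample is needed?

451

For a proportion with margin E = 0.03 at 95% confidence, z = 1.960.
n = p̂(1−p̂)(z/E)² = 0.12 × 0.88 × (1.960/0.03)² = 450.75
Round up: n = 451.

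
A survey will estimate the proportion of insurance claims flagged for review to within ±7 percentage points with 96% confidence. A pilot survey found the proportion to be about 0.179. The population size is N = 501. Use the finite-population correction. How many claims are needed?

102

For a proportion with margin E = 0.07 at 96% confidence, z = 2.054.
n = p̂(1−p̂)(z/E)² = 0.179 × 0.821 × (2.054/0.07)² = 126.53 — call this n₀.
Finite-population correction with N = 501: n = n₀ / (1 + (n₀−1)/N) = 126.53 / 1.251 = 101.14
Round up: n = 102.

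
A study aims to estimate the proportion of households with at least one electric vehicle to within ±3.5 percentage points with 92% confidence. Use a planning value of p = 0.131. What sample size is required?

285

For a proportion with margin E = 0.035 at 92% confidence, z = 1.751.
n = p̂(1−p̂)(z/E)² = 0.131 × 0.869 × (1.751/0.035)² = 284.92
Round up: n = 285.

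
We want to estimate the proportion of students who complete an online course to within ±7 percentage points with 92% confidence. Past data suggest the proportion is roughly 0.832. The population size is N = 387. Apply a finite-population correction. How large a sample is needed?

For a proportion with margin E = 0.07 at 92% confidence, z = 1.751.
n = p̂(1−p̂)(z/E)² = 0.832 × 0.168 × (1.751/0.07)² = 87.46 — call this n₀.
Finite-population correction with N = 387: n = n₀ / (1 + (n₀−1)/N) = 87.46 / 1.223 = 71.51
Round up: n = 72.

72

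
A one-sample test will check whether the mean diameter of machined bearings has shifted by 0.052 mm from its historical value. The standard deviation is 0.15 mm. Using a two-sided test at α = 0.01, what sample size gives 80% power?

98

For a one-sample z-test, n = ((z_{α/2} + z_β)·σ/δ)².
z_{α/2} = 2.576 (two-sided α = 0.01); z_β = 0.842 (power 80% → β = 0.2).
n = (3.418 × 0.15 / 0.052)² = 97.21
Round up: n = 98.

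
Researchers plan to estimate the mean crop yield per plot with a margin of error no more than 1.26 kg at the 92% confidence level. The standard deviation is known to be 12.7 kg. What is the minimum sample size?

312

For a mean, the margin of error is E = z·σ/√n, so n = (zσ/E)².
At 92% confidence, z = 1.751.
n = (1.751 × 12.7 / 1.26)² = 311.49
Round up: n = 312.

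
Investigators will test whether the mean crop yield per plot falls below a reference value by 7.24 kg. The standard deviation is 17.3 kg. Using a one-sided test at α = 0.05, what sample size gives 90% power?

n = 49

For a one-sample z-test, n = ((z_α + z_β)·σ/δ)².
z_α = 1.645 (one-sided α = 0.05); z_β = 1.282 (power 90% → β = 0.1).
n = (2.927 × 17.3 / 7.24)² = 48.92
Round up: n = 49.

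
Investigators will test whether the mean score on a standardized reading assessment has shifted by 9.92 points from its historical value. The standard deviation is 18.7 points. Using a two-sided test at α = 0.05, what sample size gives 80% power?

For a one-sample z-test, n = ((z_{α/2} + z_β)·σ/δ)².
z_{α/2} = 1.960 (two-sided α = 0.05); z_β = 0.842 (power 80% → β = 0.2).
n = (2.802 × 18.7 / 9.92)² = 27.90
Round up: n = 28.

28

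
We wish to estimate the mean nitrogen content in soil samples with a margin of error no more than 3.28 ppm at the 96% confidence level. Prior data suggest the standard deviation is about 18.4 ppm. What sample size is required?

For a mean, the margin of error is E = z·σ/√n, so n = (zσ/E)².
At 96% confidence, z = 2.054.
n = (2.054 × 18.4 / 3.28)² = 132.77
Round up: n = 133.

n = 133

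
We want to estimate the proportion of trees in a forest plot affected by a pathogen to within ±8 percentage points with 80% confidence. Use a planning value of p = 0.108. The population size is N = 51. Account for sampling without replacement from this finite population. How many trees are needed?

For a proportion with margin E = 0.08 at 80% confidence, z = 1.282.
n = p̂(1−p̂)(z/E)² = 0.108 × 0.892 × (1.282/0.08)² = 24.74 — call this n₀.
Finite-population correction with N = 51: n = n₀ / (1 + (n₀−1)/N) = 24.74 / 1.465 = 16.89
Round up: n = 17.

n = 17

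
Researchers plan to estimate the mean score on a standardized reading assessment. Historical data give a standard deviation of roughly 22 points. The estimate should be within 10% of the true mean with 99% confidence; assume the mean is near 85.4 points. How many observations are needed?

For a mean, the margin of error is E = z·σ/√n, so n = (zσ/E)².
At 99% confidence, z = 2.576.
E = 10% of 85.4 = 8.54 points.
n = (2.576 × 22 / 8.54)² = 44.04
Round up: n = 45.

n = 45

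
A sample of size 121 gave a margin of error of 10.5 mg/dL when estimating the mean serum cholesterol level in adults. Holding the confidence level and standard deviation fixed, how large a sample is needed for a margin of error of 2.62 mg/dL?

Margin of error scales as 1/√n, so n₂ = n₁·(E₁/E₂)².
n₂ = 121 × (10.5/2.62)² = 121 × 16.06 = 1943.26
Round up: n₂ = 1944.

n = 1944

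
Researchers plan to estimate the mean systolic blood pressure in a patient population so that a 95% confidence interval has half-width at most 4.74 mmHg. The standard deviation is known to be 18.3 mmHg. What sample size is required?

58

For a mean, the margin of error is E = z·σ/√n, so n = (zσ/E)².
At 95% confidence, z = 1.960.
n = (1.960 × 18.3 / 4.74)² = 57.26
Round up: n = 58.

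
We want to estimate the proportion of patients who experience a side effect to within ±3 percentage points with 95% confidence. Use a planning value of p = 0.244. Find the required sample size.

788

For a proportion with margin E = 0.03 at 95% confidence, z = 1.960.
n = p̂(1−p̂)(z/E)² = 0.244 × 0.756 × (1.960/0.03)² = 787.37
Round up: n = 788.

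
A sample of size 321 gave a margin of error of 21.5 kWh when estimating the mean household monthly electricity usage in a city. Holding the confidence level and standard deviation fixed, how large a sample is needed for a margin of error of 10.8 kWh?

1273

Margin of error scales as 1/√n, so n₂ = n₁·(E₁/E₂)².
n₂ = 321 × (21.5/10.8)² = 321 × 3.963 = 1272.12
Round up: n₂ = 1273.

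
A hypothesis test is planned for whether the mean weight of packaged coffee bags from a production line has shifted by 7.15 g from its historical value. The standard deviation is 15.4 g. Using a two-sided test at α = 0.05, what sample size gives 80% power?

For a one-sample z-test, n = ((z_{α/2} + z_β)·σ/δ)².
z_{α/2} = 1.960 (two-sided α = 0.05); z_β = 0.842 (power 80% → β = 0.2).
n = (2.802 × 15.4 / 7.15)² = 36.42
Round up: n = 37.

n = 37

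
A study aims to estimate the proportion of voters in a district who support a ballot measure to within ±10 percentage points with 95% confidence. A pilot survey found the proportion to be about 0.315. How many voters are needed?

For a proportion with margin E = 0.1 at 95% confidence, z = 1.960.
n = p̂(1−p̂)(z/E)² = 0.315 × 0.685 × (1.960/0.1)² = 82.89
Round up: n = 83.

n = 83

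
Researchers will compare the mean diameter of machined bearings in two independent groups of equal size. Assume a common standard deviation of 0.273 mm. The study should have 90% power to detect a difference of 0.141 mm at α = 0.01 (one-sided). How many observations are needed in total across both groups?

196 total

For two equal groups, n per group = 2·((z_α + z_β)·σ/δ)².
z_α = 2.326; z_β = 1.282 (power 90%).
n = 2 × (3.608 × 0.273 / 0.141)² = 2 × 48.80 = 97.60
Round up: n = 98 per group.
Total across both groups: 2 × 98 = 196.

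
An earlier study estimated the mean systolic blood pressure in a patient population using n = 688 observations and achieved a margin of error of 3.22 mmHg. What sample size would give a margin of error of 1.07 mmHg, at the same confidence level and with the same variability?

6231

Margin of error scales as 1/√n, so n₂ = n₁·(E₁/E₂)².
n₂ = 688 × (3.22/1.07)² = 688 × 9.056 = 6230.53
Round up: n₂ = 6231.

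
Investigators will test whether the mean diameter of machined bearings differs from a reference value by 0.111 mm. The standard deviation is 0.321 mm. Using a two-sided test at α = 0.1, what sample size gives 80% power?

For a one-sample z-test, n = ((z_{α/2} + z_β)·σ/δ)².
z_{α/2} = 1.645 (two-sided α = 0.1); z_β = 0.842 (power 80% → β = 0.2).
n = (2.487 × 0.321 / 0.111)² = 51.73
Round up: n = 52.

52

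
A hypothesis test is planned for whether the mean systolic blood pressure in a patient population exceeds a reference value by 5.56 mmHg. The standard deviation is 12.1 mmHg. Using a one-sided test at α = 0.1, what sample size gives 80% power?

22

For a one-sample z-test, n = ((z_α + z_β)·σ/δ)².
z_α = 1.282 (one-sided α = 0.1); z_β = 0.842 (power 80% → β = 0.2).
n = (2.124 × 12.1 / 5.56)² = 21.37
Round up: n = 22.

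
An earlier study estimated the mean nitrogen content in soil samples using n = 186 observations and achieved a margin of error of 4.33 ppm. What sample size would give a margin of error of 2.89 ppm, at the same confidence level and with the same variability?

Margin of error scales as 1/√n, so n₂ = n₁·(E₁/E₂)².
n₂ = 186 × (4.33/2.89)² = 186 × 2.245 = 417.57
Round up: n₂ = 418.

418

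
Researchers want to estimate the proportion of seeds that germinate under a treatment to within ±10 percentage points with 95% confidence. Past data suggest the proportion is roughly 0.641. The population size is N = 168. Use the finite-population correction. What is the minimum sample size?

59

For a proportion with margin E = 0.1 at 95% confidence, z = 1.960.
n = p̂(1−p̂)(z/E)² = 0.641 × 0.359 × (1.960/0.1)² = 88.40 — call this n₀.
Finite-population correction with N = 168: n = n₀ / (1 + (n₀−1)/N) = 88.40 / 1.52 = 58.16
Round up: n = 59.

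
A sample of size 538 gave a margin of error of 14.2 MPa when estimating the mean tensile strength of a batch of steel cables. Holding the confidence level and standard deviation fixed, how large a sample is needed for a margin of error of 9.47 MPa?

1210

Margin of error scales as 1/√n, so n₂ = n₁·(E₁/E₂)².
n₂ = 538 × (14.2/9.47)² = 538 × 2.248 = 1209.42
Round up: n₂ = 1210.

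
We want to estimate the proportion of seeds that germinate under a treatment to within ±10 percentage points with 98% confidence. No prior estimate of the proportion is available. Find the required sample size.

136

For a proportion with margin E = 0.1 at 98% confidence, z = 2.326.
With no prior estimate, use p = 0.5, which maximizes p(1−p) at 0.25.
n = 0.25 × (z/E)² = 0.25 × (2.326/0.1)² = 135.26
Round up: n = 136.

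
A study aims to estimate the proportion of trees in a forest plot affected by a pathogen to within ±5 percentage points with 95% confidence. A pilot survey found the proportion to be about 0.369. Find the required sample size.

358

For a proportion with margin E = 0.05 at 95% confidence, z = 1.960.
n = p̂(1−p̂)(z/E)² = 0.369 × 0.631 × (1.960/0.05)² = 357.79
Round up: n = 358.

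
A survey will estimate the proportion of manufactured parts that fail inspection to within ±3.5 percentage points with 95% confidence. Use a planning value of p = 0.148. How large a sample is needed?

396

For a proportion with margin E = 0.035 at 95% confidence, z = 1.960.
n = p̂(1−p̂)(z/E)² = 0.148 × 0.852 × (1.960/0.035)² = 395.44
Round up: n = 396.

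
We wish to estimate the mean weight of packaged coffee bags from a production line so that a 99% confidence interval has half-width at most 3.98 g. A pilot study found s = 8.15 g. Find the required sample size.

For a mean, the margin of error is E = z·σ/√n, so n = (zσ/E)².
At 99% confidence, z = 2.576.
n = (2.576 × 8.15 / 3.98)² = 27.83
Round up: n = 28.

28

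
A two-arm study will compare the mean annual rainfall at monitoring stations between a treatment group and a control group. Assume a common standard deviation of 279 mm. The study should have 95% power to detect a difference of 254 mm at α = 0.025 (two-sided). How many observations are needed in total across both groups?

74 total

For two equal groups, n per group = 2·((z_{α/2} + z_β)·σ/δ)².
z_{α/2} = 2.241; z_β = 1.645 (power 95%).
n = 2 × (3.886 × 279 / 254)² = 2 × 18.22 = 36.44
Round up: n = 37 per group.
Total across both groups: 2 × 37 = 74.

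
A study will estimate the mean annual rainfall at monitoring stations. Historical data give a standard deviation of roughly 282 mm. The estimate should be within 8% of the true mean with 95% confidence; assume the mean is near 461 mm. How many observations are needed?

225

For a mean, the margin of error is E = z·σ/√n, so n = (zσ/E)².
At 95% confidence, z = 1.960.
E = 8% of 461 = 36.88 mm.
n = (1.960 × 282 / 36.88)² = 224.61
Round up: n = 225.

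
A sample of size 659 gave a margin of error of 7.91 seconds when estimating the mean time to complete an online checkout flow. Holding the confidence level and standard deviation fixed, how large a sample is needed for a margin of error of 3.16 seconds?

Margin of error scales as 1/√n, so n₂ = n₁·(E₁/E₂)².
n₂ = 659 × (7.91/3.16)² = 659 × 6.266 = 4129.29
Round up: n₂ = 4130.

4130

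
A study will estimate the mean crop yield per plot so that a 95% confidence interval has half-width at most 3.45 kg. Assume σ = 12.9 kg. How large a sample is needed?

For a mean, the margin of error is E = z·σ/√n, so n = (zσ/E)².
At 95% confidence, z = 1.960.
n = (1.960 × 12.9 / 3.45)² = 53.71
Round up: n = 54.

54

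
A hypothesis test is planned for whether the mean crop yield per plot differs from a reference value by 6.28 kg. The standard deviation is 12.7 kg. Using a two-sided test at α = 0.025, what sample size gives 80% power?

For a one-sample z-test, n = ((z_{α/2} + z_β)·σ/δ)².
z_{α/2} = 2.241 (two-sided α = 0.025); z_β = 0.842 (power 80% → β = 0.2).
n = (3.083 × 12.7 / 6.28)² = 38.87
Round up: n = 39.

39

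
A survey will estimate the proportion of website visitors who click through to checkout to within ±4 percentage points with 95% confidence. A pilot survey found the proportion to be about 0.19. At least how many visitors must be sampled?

370

For a proportion with margin E = 0.04 at 95% confidence, z = 1.960.
n = p̂(1−p̂)(z/E)² = 0.19 × 0.81 × (1.960/0.04)² = 369.51
Round up: n = 370.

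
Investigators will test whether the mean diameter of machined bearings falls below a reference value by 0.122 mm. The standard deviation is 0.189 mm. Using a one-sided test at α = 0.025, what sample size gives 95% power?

32

For a one-sample z-test, n = ((z_α + z_β)·σ/δ)².
z_α = 1.960 (one-sided α = 0.025); z_β = 1.645 (power 95% → β = 0.05).
n = (3.605 × 0.189 / 0.122)² = 31.19
Round up: n = 32.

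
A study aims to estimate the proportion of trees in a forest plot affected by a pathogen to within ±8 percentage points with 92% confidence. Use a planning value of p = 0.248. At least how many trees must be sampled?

90

For a proportion with margin E = 0.08 at 92% confidence, z = 1.751.
n = p̂(1−p̂)(z/E)² = 0.248 × 0.752 × (1.751/0.08)² = 89.34
Round up: n = 90.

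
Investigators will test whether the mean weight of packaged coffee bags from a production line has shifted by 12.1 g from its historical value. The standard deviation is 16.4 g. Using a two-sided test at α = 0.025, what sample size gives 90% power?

For a one-sample z-test, n = ((z_{α/2} + z_β)·σ/δ)².
z_{α/2} = 2.241 (two-sided α = 0.025); z_β = 1.282 (power 90% → β = 0.1).
n = (3.523 × 16.4 / 12.1)² = 22.80
Round up: n = 23.

23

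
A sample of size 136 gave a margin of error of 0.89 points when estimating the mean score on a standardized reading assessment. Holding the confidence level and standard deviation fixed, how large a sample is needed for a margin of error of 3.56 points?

Margin of error scales as 1/√n, so n₂ = n₁·(E₁/E₂)².
n₂ = 136 × (0.89/3.56)² = 136 × 0.0625 = 8.50
Round up: n₂ = 9.

9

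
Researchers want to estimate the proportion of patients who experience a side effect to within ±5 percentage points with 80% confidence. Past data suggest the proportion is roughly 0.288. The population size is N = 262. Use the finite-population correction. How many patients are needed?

For a proportion with margin E = 0.05 at 80% confidence, z = 1.282.
n = p̂(1−p̂)(z/E)² = 0.288 × 0.712 × (1.282/0.05)² = 134.81 — call this n₀.
Finite-population correction with N = 262: n = n₀ / (1 + (n₀−1)/N) = 134.81 / 1.511 = 89.22
Round up: n = 90.

90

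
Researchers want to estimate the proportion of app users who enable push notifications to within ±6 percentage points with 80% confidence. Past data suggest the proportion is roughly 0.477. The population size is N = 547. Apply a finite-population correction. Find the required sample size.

95

For a proportion with margin E = 0.06 at 80% confidence, z = 1.282.
n = p̂(1−p̂)(z/E)² = 0.477 × 0.523 × (1.282/0.06)² = 113.89 — call this n₀.
Finite-population correction with N = 547: n = n₀ / (1 + (n₀−1)/N) = 113.89 / 1.206 = 94.44
Round up: n = 95.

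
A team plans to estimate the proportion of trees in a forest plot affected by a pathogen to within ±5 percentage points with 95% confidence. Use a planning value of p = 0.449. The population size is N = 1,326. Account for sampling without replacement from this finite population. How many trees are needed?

For a proportion with margin E = 0.05 at 95% confidence, z = 1.960.
n = p̂(1−p̂)(z/E)² = 0.449 × 0.551 × (1.960/0.05)² = 380.16 — call this n₀.
Finite-population correction with N = 1,326: n = n₀ / (1 + (n₀−1)/N) = 380.16 / 1.286 = 295.61
Round up: n = 296.

n = 296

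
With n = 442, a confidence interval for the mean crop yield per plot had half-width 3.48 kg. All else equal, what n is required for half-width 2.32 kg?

995

Margin of error scales as 1/√n, so n₂ = n₁·(E₁/E₂)².
n₂ = 442 × (3.48/2.32)² = 442 × 2.25 = 994.50
Round up: n₂ = 995.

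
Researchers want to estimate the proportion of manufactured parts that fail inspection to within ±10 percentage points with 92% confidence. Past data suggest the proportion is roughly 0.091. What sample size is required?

For a proportion with margin E = 0.1 at 92% confidence, z = 1.751.
n = p̂(1−p̂)(z/E)² = 0.091 × 0.909 × (1.751/0.1)² = 25.36
Round up: n = 26.

n = 26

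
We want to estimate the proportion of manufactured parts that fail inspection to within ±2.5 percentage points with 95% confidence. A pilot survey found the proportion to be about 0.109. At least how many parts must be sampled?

For a proportion with margin E = 0.025 at 95% confidence, z = 1.960.
n = p̂(1−p̂)(z/E)² = 0.109 × 0.891 × (1.960/0.025)² = 596.95
Round up: n = 597.

597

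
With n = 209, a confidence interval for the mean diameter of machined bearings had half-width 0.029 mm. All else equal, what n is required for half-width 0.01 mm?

n = 1758

Margin of error scales as 1/√n, so n₂ = n₁·(E₁/E₂)².
n₂ = 209 × (0.029/0.01)² = 209 × 8.41 = 1757.69
Round up: n₂ = 1758.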